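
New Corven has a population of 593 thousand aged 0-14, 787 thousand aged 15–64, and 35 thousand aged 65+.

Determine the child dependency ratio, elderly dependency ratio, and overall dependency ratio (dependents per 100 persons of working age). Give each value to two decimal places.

Youth dependency ratio: 75.35
Old-age dependency ratio: 4.45
Total dependency ratio: 79.80

Youth dependency ratio = 593 / 787 × 100 = 75.35
Old-age dependency ratio = 35 / 787 × 100 = 4.45
Total dependency ratio = (593 + 35) / 787 × 100 = 628 / 787 × 100 = 79.80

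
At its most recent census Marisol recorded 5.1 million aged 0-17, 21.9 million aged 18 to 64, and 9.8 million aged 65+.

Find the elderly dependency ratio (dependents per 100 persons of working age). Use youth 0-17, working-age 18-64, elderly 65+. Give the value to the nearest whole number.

Old-age dependency ratio = 9.8 / 21.9 × 100 = 45

Old-age dependency ratio: 45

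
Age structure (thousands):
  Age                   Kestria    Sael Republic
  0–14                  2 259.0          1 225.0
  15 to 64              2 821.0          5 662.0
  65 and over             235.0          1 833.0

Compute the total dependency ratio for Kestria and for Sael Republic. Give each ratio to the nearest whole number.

Kestria: 88
Sael Republic: 54

Kestria: (2 259.0 + 235.0) / 2 821.0 × 100 = 2 494.0 / 2 821.0 × 100 = 88
Sael Republic: (1 225.0 + 1 833.0) / 5 662.0 × 100 = 3 058.0 / 5 662.0 × 100 = 54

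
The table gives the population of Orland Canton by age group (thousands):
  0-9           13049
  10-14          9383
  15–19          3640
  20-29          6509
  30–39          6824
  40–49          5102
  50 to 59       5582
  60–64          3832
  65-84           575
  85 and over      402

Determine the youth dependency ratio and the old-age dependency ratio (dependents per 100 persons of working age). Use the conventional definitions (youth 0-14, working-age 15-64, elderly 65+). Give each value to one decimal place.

Youth dependency ratio: 71.2
Old-age dependency ratio: 3.1

0–14: 13049 + 9383 = 22432
15–64: 3640 + 6509 + 6824 + 5102 + 5582 + 3832 = 31489
65+: 575 + 402 = 977
Youth dependency ratio = 22432 / 31489 × 100 = 71.2
Old-age dependency ratio = 977 / 31489 × 100 = 3.1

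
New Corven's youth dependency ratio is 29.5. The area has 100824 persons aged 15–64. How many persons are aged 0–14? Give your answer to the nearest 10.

Aged 0–14: 29740

Youth dependency ratio = youth / working-age × 100
29.5 = Y / 100824 × 100
⇒ 29740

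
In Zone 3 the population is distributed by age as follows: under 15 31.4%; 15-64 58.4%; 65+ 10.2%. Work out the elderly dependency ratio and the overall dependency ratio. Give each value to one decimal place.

Old-age dependency ratio = 10.2 / 58.4 × 100 = 17.5
Total dependency ratio = (31.4 + 10.2) / 58.4 × 100 = 41.6 / 58.4 × 100 = 71.2

Old-age dependency ratio: 17.5
Total dependency ratio: 71.2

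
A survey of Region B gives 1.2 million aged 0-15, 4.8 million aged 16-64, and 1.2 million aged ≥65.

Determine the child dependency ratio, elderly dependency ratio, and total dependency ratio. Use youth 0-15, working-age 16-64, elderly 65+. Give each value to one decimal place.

Youth dependency ratio = 1.2 / 4.8 × 100 = 25.0
Old-age dependency ratio = 1.2 / 4.8 × 100 = 25.0
Total dependency ratio = (1.2 + 1.2) / 4.8 × 100 = 2.4 / 4.8 × 100 = 50.0

Youth dependency ratio: 25.0
Old-age dependency ratio: 25.0
Total dependency ratio: 50.0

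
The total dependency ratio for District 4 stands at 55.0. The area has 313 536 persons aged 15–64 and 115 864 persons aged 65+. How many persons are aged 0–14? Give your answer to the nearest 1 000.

Aged 0–14: 57 000

Total dependency ratio = (youth + elderly) / working-age × 100
55.0 = (Y + 115 864) / 313 536 × 100
⇒ 57 000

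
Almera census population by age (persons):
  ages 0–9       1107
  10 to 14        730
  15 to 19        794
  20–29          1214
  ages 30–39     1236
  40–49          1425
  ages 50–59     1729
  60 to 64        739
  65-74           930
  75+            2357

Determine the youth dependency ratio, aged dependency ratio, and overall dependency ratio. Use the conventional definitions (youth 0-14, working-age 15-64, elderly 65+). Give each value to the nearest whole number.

Youth dependency ratio: 26
Old-age dependency ratio: 46
Total dependency ratio: 72

0–14: 1107 + 730 = 1837
15–64: 794 + 1214 + 1236 + 1425 + 1729 + 739 = 7137
65+: 930 + 2357 = 3287
Youth dependency ratio = 1837 / 7137 × 100 = 26
Old-age dependency ratio = 3287 / 7137 × 100 = 46
Total dependency ratio = (1837 + 3287) / 7137 × 100 = 5124 / 7137 × 100 = 72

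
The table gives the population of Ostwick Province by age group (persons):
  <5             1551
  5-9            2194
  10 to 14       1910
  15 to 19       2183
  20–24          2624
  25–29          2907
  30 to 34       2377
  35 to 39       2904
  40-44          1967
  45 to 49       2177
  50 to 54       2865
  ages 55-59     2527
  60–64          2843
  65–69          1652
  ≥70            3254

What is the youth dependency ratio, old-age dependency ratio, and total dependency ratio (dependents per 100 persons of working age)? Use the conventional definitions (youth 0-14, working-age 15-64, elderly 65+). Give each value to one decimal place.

Youth dependency ratio: 22.3
Old-age dependency ratio: 19.3
Total dependency ratio: 41.6

0–14: 1551 + 2194 + 1910 = 5655
15–64: 2183 + 2624 + 2907 + 2377 + 2904 + 1967 + 2177 + 2865 + 2527 + 2843 = 25374
65+: 1652 + 3254 = 4906
Youth dependency ratio = 5655 / 25374 × 100 = 22.3
Old-age dependency ratio = 4906 / 25374 × 100 = 19.3
Total dependency ratio = (5655 + 4906) / 25374 × 100 = 10561 / 25374 × 100 = 41.6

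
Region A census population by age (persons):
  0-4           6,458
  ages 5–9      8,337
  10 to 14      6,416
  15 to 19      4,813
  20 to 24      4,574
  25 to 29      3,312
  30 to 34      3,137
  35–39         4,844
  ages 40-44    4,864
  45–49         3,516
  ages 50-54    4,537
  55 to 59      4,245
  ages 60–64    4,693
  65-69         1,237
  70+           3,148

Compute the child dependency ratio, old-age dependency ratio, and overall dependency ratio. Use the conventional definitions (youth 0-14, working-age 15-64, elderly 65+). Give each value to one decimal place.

0–14: 6,458 + 8,337 + 6,416 = 21,211
15–64: 4,813 + 4,574 + 3,312 + 3,137 + 4,844 + 4,864 + 3,516 + 4,537 + 4,245 + 4,693 = 42,535
65+: 1,237 + 3,148 = 4,385
Youth dependency ratio = 21,211 / 42,535 × 100 = 49.9
Old-age dependency ratio = 4,385 / 42,535 × 100 = 10.3
Total dependency ratio = (21,211 + 4,385) / 42,535 × 100 = 25,596 / 42,535 × 100 = 60.2

Youth dependency ratio: 49.9
Old-age dependency ratio: 10.3
Total dependency ratio: 60.2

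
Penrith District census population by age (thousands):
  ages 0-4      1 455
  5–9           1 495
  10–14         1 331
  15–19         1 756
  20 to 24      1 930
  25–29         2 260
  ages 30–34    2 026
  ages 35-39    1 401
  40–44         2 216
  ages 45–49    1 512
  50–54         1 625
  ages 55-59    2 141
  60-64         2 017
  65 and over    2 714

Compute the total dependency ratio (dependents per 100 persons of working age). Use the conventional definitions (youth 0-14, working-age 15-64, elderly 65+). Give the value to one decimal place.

Total dependency ratio: 37.0

0–14: 1 455 + 1 495 + 1 331 = 4 281
15–64: 1 756 + 1 930 + 2 260 + 2 026 + 1 401 + 2 216 + 1 512 + 1 625 + 2 141 + 2 017 = 18 884
65+: 2 714
Total dependency ratio = (4 281 + 2 714) / 18 884 × 100 = 6 995 / 18 884 × 100 = 37.0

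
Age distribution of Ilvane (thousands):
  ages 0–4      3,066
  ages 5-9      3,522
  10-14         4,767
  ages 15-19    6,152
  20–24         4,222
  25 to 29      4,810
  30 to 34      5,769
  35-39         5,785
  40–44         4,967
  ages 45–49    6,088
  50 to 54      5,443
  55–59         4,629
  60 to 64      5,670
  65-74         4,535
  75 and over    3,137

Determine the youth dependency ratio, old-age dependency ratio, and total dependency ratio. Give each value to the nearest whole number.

0–14: 3,066 + 3,522 + 4,767 = 11,355
15–64: 6,152 + 4,222 + 4,810 + 5,769 + 5,785 + 4,967 + 6,088 + 5,443 + 4,629 + 5,670 = 53,535
65+: 4,535 + 3,137 = 7,672
Youth dependency ratio = 11,355 / 53,535 × 100 = 21
Old-age dependency ratio = 7,672 / 53,535 × 100 = 14
Total dependency ratio = (11,355 + 7,672) / 53,535 × 100 = 19,027 / 53,535 × 100 = 36

Youth dependency ratio: 21
Old-age dependency ratio: 14
Total dependency ratio: 36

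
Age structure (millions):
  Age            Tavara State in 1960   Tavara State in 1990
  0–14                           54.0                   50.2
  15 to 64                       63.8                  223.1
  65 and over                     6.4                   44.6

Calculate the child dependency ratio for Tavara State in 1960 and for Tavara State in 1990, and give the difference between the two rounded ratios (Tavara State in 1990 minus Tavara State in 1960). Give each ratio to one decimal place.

Tavara State in 1960: 84.6
Tavara State in 1990: 22.5
Difference: -62.1

Tavara State in 1960: 54.0 / 63.8 × 100 = 84.6
Tavara State in 1990: 50.2 / 223.1 × 100 = 22.5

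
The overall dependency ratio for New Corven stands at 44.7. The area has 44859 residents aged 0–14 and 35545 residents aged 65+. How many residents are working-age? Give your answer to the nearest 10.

Working-age: 179870

Total dependency ratio = (youth + elderly) / working-age × 100
44.7 = (44859 + 35545) / W × 100
⇒ 179870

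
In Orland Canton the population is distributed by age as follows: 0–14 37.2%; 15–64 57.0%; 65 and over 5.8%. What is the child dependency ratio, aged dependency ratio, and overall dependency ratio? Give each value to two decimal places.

Youth dependency ratio: 65.26
Old-age dependency ratio: 10.18
Total dependency ratio: 75.44

Youth dependency ratio = 37.2 / 57.0 × 100 = 65.26
Old-age dependency ratio = 5.8 / 57.0 × 100 = 10.18
Total dependency ratio = (37.2 + 5.8) / 57.0 × 100 = 43.0 / 57.0 × 100 = 75.44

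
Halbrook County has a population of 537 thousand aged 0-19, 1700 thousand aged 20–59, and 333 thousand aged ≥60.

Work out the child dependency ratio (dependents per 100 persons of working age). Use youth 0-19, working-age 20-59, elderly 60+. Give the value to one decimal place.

Youth dependency ratio = 537 / 1700 × 100 = 31.6

Youth dependency ratio: 31.6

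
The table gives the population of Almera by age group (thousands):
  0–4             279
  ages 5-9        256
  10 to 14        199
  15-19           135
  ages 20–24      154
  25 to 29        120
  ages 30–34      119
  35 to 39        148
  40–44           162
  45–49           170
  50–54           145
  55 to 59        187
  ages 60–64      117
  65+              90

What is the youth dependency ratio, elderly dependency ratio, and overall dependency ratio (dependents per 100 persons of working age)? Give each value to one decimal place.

0–14: 279 + 256 + 199 = 734
15–64: 135 + 154 + 120 + 119 + 148 + 162 + 170 + 145 + 187 + 117 = 1457
65+: 90
Youth dependency ratio = 734 / 1457 × 100 = 50.4
Old-age dependency ratio = 90 / 1457 × 100 = 6.2
Total dependency ratio = (734 + 90) / 1457 × 100 = 824 / 1457 × 100 = 56.6

Youth dependency ratio: 50.4
Old-age dependency ratio: 6.2
Total dependency ratio: 56.6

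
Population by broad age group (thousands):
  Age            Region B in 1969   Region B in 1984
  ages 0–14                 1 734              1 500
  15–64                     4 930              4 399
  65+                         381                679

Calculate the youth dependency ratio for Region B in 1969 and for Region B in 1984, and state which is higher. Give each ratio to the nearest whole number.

Region B in 1969: 1 734 / 4 930 × 100 = 35
Region B in 1984: 1 500 / 4 399 × 100 = 34

Region B in 1969: 35
Region B in 1984: 34
Higher: Region B in 1969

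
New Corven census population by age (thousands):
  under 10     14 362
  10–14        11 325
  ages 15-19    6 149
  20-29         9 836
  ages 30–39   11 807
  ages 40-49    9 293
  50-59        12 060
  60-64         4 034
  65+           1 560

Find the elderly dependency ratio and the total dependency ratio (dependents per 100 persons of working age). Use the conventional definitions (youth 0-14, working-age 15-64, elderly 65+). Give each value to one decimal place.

Old-age dependency ratio: 2.9
Total dependency ratio: 51.2

0–14: 14 362 + 11 325 = 25 687
15–64: 6 149 + 9 836 + 11 807 + 9 293 + 12 060 + 4 034 = 53 179
65+: 1 560
Old-age dependency ratio = 1 560 / 53 179 × 100 = 2.9
Total dependency ratio = (25 687 + 1 560) / 53 179 × 100 = 27 247 / 53 179 × 100 = 51.2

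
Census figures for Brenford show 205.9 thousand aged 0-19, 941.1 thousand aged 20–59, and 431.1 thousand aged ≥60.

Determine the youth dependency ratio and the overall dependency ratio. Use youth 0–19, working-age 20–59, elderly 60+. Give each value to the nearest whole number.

Youth dependency ratio = 205.9 / 941.1 × 100 = 22
Total dependency ratio = (205.9 + 431.1) / 941.1 × 100 = 637.0 / 941.1 × 100 = 68

Youth dependency ratio: 22
Total dependency ratio: 68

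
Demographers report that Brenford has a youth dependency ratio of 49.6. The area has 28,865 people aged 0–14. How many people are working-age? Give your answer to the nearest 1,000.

Youth dependency ratio = youth / working-age × 100
49.6 = 28,865 / W × 100
⇒ 58,000

Working-age: 58,000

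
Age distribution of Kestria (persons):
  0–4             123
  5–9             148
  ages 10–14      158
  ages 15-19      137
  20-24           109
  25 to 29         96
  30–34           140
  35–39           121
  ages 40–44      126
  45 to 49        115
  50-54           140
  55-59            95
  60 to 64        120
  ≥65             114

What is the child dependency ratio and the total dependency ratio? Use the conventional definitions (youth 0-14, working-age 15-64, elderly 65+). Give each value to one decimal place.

Youth dependency ratio: 35.8
Total dependency ratio: 45.3

0–14: 123 + 148 + 158 = 429
15–64: 137 + 109 + 96 + 140 + 121 + 126 + 115 + 140 + 95 + 120 = 1199
65+: 114
Youth dependency ratio = 429 / 1199 × 100 = 35.8
Total dependency ratio = (429 + 114) / 1199 × 100 = 543 / 1199 × 100 = 45.3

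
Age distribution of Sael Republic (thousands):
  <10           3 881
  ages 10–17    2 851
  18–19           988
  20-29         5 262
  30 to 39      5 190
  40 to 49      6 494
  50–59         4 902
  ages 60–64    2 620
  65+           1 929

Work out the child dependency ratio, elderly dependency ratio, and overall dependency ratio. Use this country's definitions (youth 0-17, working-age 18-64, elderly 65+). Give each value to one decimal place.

0–17: 3 881 + 2 851 = 6 732
18–64: 988 + 5 262 + 5 190 + 6 494 + 4 902 + 2 620 = 25 456
65+: 1 929
Youth dependency ratio = 6 732 / 25 456 × 100 = 26.4
Old-age dependency ratio = 1 929 / 25 456 × 100 = 7.6
Total dependency ratio = (6 732 + 1 929) / 25 456 × 100 = 8 661 / 25 456 × 100 = 34.0

Youth dependency ratio: 26.4
Old-age dependency ratio: 7.6
Total dependency ratio: 34.0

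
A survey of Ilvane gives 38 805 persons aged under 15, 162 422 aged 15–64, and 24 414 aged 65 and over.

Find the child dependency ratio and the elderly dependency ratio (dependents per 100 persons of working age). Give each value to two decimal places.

Youth dependency ratio: 23.89
Old-age dependency ratio: 15.03

Youth dependency ratio = 38 805 / 162 422 × 100 = 23.89
Old-age dependency ratio = 24 414 / 162 422 × 100 = 15.03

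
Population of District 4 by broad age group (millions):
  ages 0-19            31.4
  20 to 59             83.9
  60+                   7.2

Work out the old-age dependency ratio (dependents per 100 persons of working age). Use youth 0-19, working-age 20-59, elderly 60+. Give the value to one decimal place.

Old-age dependency ratio: 8.6

Old-age dependency ratio = 7.2 / 83.9 × 100 = 8.6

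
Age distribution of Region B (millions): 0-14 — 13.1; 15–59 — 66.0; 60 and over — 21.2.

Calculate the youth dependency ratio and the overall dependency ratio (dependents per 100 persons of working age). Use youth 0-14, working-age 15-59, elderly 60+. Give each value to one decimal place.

Youth dependency ratio = 13.1 / 66.0 × 100 = 19.8
Total dependency ratio = (13.1 + 21.2) / 66.0 × 100 = 34.3 / 66.0 × 100 = 52.0

Youth dependency ratio: 19.8
Total dependency ratio: 52.0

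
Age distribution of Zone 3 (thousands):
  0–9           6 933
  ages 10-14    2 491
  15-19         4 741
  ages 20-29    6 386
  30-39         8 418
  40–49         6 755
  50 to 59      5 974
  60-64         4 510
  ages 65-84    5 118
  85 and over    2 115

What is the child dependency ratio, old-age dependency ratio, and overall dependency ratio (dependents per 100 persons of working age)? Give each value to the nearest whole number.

0–14: 6 933 + 2 491 = 9 424
15–64: 4 741 + 6 386 + 8 418 + 6 755 + 5 974 + 4 510 = 36 784
65+: 5 118 + 2 115 = 7 233
Youth dependency ratio = 9 424 / 36 784 × 100 = 26
Old-age dependency ratio = 7 233 / 36 784 × 100 = 20
Total dependency ratio = (9 424 + 7 233) / 36 784 × 100 = 16 657 / 36 784 × 100 = 45

Youth dependency ratio: 26
Old-age dependency ratio: 20
Total dependency ratio: 45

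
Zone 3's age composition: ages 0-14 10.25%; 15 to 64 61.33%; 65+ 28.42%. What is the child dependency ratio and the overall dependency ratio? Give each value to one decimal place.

Youth dependency ratio = 10.25 / 61.33 × 100 = 16.7
Total dependency ratio = (10.25 + 28.42) / 61.33 × 100 = 38.67 / 61.33 × 100 = 63.1

Youth dependency ratio: 16.7
Total dependency ratio: 63.1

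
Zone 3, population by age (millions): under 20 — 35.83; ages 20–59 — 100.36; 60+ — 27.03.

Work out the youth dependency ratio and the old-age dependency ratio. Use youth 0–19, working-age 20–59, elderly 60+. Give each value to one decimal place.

Youth dependency ratio: 35.7
Old-age dependency ratio: 26.9

Youth dependency ratio = 35.83 / 100.36 × 100 = 35.7
Old-age dependency ratio = 27.03 / 100.36 × 100 = 26.9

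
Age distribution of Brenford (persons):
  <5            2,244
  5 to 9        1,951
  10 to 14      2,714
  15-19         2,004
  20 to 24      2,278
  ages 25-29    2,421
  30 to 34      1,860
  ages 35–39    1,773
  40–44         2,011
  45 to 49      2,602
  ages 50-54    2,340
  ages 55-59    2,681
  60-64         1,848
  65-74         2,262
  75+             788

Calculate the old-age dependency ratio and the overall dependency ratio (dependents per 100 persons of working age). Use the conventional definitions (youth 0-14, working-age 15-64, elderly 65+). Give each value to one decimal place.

0–14: 2,244 + 1,951 + 2,714 = 6,909
15–64: 2,004 + 2,278 + 2,421 + 1,860 + 1,773 + 2,011 + 2,602 + 2,340 + 2,681 + 1,848 = 21,818
65+: 2,262 + 788 = 3,050
Old-age dependency ratio = 3,050 / 21,818 × 100 = 14.0
Total dependency ratio = (6,909 + 3,050) / 21,818 × 100 = 9,959 / 21,818 × 100 = 45.6

Old-age dependency ratio: 14.0
Total dependency ratio: 45.6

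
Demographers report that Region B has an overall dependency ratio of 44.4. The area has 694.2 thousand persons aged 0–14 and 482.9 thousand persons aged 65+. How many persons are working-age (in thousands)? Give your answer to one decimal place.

Working-age: 2,651.1

Total dependency ratio = (youth + elderly) / working-age × 100
44.4 = (694.2 + 482.9) / W × 100
⇒ 2,651.1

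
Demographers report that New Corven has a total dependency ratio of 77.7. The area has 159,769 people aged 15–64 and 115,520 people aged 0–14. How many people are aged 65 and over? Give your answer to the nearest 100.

Aged 65 and over: 8,600

Total dependency ratio = (youth + elderly) / working-age × 100
77.7 = (115,520 + E) / 159,769 × 100
⇒ 8,600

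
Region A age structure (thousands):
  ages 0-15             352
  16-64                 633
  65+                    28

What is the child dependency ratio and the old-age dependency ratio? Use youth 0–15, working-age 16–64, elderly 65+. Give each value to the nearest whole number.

Youth dependency ratio = 352 / 633 × 100 = 56
Old-age dependency ratio = 28 / 633 × 100 = 4

Youth dependency ratio: 56
Old-age dependency ratio: 4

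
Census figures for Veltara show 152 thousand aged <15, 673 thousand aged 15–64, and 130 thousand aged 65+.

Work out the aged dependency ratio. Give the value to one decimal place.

Old-age dependency ratio = 130 / 673 × 100 = 19.3

Old-age dependency ratio: 19.3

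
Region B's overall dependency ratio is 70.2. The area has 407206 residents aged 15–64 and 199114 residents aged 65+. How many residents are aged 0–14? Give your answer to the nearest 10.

Aged 0–14: 86740

Total dependency ratio = (youth + elderly) / working-age × 100
70.2 = (Y + 199114) / 407206 × 100
⇒ 86740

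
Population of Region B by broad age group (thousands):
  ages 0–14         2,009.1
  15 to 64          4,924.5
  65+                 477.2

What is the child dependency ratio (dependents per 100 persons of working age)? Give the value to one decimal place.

Youth dependency ratio: 40.8

Youth dependency ratio = 2,009.1 / 4,924.5 × 100 = 40.8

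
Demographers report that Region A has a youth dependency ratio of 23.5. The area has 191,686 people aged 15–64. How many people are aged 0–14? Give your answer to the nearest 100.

Youth dependency ratio = youth / working-age × 100
23.5 = Y / 191,686 × 100
⇒ 45,000

Aged 0–14: 45,000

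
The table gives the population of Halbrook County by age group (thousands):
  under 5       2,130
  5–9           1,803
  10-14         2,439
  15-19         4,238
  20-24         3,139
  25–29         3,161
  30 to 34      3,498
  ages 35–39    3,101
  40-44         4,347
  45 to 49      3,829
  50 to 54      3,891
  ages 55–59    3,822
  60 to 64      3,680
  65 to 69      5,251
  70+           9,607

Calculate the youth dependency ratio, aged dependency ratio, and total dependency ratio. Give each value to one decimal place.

0–14: 2,130 + 1,803 + 2,439 = 6,372
15–64: 4,238 + 3,139 + 3,161 + 3,498 + 3,101 + 4,347 + 3,829 + 3,891 + 3,822 + 3,680 = 36,706
65+: 5,251 + 9,607 = 14,858
Youth dependency ratio = 6,372 / 36,706 × 100 = 17.4
Old-age dependency ratio = 14,858 / 36,706 × 100 = 40.5
Total dependency ratio = (6,372 + 14,858) / 36,706 × 100 = 21,230 / 36,706 × 100 = 57.8

Youth dependency ratio: 17.4
Old-age dependency ratio: 40.5
Total dependency ratio: 57.8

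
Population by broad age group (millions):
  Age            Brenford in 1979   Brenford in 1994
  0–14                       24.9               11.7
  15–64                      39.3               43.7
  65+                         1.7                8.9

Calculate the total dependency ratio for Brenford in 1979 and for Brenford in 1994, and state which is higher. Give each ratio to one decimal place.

Brenford in 1979: 67.7
Brenford in 1994: 47.1
Higher: Brenford in 1979

Brenford in 1979: (24.9 + 1.7) / 39.3 × 100 = 26.6 / 39.3 × 100 = 67.7
Brenford in 1994: (11.7 + 8.9) / 43.7 × 100 = 20.6 / 43.7 × 100 = 47.1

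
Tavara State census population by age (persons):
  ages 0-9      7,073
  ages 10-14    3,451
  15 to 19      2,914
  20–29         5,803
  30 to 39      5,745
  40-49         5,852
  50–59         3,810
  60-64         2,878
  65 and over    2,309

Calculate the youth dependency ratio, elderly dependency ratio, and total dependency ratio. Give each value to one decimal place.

0–14: 7,073 + 3,451 = 10,524
15–64: 2,914 + 5,803 + 5,745 + 5,852 + 3,810 + 2,878 = 27,002
65+: 2,309
Youth dependency ratio = 10,524 / 27,002 × 100 = 39.0
Old-age dependency ratio = 2,309 / 27,002 × 100 = 8.6
Total dependency ratio = (10,524 + 2,309) / 27,002 × 100 = 12,833 / 27,002 × 100 = 47.5

Youth dependency ratio: 39.0
Old-age dependency ratio: 8.6
Total dependency ratio: 47.5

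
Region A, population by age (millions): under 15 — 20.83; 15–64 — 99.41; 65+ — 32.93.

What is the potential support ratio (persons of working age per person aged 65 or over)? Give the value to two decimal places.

Potential support ratio = 99.41 / 32.93 = 3.02

Potential support ratio: 3.02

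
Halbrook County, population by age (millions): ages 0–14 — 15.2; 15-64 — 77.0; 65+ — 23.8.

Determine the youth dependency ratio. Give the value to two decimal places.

Youth dependency ratio: 19.74

Youth dependency ratio = 15.2 / 77.0 × 100 = 19.74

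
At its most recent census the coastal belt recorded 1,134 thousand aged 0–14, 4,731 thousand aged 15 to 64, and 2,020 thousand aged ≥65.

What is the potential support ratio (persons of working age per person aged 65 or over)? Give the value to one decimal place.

Potential support ratio: 2.3

Potential support ratio = 4,731 / 2,020 = 2.3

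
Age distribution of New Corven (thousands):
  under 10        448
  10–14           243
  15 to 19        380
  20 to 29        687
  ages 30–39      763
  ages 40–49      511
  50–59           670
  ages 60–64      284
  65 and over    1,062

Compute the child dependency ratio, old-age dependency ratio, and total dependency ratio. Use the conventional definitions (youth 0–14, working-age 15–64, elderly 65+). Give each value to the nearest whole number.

0–14: 448 + 243 = 691
15–64: 380 + 687 + 763 + 511 + 670 + 284 = 3,295
65+: 1,062
Youth dependency ratio = 691 / 3,295 × 100 = 21
Old-age dependency ratio = 1,062 / 3,295 × 100 = 32
Total dependency ratio = (691 + 1,062) / 3,295 × 100 = 1,753 / 3,295 × 100 = 53

Youth dependency ratio: 21
Old-age dependency ratio: 32
Total dependency ratio: 53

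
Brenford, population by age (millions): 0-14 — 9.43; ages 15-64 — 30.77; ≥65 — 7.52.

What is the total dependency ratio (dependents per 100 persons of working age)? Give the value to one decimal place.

Total dependency ratio = (9.43 + 7.52) / 30.77 × 100 = 16.95 / 30.77 × 100 = 55.1

Total dependency ratio: 55.1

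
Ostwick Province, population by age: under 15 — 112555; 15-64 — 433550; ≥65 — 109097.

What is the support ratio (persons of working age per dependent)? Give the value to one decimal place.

Support ratio: 2.0

Support ratio = 433550 / (112555 + 109097) = 433550 / 221652 = 2.0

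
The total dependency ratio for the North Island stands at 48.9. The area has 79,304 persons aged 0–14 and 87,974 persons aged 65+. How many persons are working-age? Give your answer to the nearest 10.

Total dependency ratio = (youth + elderly) / working-age × 100
48.9 = (79,304 + 87,974) / W × 100
⇒ 342,080

Working-age: 342,080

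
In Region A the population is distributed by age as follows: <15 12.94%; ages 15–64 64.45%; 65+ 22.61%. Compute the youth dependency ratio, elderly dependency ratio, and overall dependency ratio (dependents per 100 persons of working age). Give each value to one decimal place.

Youth dependency ratio = 12.94 / 64.45 × 100 = 20.1
Old-age dependency ratio = 22.61 / 64.45 × 100 = 35.1
Total dependency ratio = (12.94 + 22.61) / 64.45 × 100 = 35.55 / 64.45 × 100 = 55.2

Youth dependency ratio: 20.1
Old-age dependency ratio: 35.1
Total dependency ratio: 55.2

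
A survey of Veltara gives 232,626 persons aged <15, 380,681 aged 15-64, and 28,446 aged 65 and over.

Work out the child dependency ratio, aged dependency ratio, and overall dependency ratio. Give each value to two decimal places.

Youth dependency ratio = 232,626 / 380,681 × 100 = 61.11
Old-age dependency ratio = 28,446 / 380,681 × 100 = 7.47
Total dependency ratio = (232,626 + 28,446) / 380,681 × 100 = 261,072 / 380,681 × 100 = 68.58

Youth dependency ratio: 61.11
Old-age dependency ratio: 7.47
Total dependency ratio: 68.58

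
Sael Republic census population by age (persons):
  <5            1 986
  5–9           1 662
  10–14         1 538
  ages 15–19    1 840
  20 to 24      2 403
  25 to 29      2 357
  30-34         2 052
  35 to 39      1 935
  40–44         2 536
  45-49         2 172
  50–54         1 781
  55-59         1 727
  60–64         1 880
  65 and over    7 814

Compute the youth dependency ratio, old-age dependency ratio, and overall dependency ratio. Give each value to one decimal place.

0–14: 1 986 + 1 662 + 1 538 = 5 186
15–64: 1 840 + 2 403 + 2 357 + 2 052 + 1 935 + 2 536 + 2 172 + 1 781 + 1 727 + 1 880 = 20 683
65+: 7 814
Youth dependency ratio = 5 186 / 20 683 × 100 = 25.1
Old-age dependency ratio = 7 814 / 20 683 × 100 = 37.8
Total dependency ratio = (5 186 + 7 814) / 20 683 × 100 = 13 000 / 20 683 × 100 = 62.9

Youth dependency ratio: 25.1
Old-age dependency ratio: 37.8
Total dependency ratio: 62.9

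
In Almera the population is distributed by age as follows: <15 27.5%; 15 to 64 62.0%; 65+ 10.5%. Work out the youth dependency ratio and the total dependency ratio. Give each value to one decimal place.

Youth dependency ratio: 44.4
Total dependency ratio: 61.3

Youth dependency ratio = 27.5 / 62.0 × 100 = 44.4
Total dependency ratio = (27.5 + 10.5) / 62.0 × 100 = 38.0 / 62.0 × 100 = 61.3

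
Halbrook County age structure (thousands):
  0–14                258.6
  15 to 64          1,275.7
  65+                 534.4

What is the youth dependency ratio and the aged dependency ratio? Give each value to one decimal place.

Youth dependency ratio: 20.3
Old-age dependency ratio: 41.9

Youth dependency ratio = 258.6 / 1,275.7 × 100 = 20.3
Old-age dependency ratio = 534.4 / 1,275.7 × 100 = 41.9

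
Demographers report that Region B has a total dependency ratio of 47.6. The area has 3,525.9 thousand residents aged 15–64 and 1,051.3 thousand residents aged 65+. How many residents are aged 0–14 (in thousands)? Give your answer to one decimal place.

Aged 0–14: 627.0

Total dependency ratio = (youth + elderly) / working-age × 100
47.6 = (Y + 1,051.3) / 3,525.9 × 100
⇒ 627.0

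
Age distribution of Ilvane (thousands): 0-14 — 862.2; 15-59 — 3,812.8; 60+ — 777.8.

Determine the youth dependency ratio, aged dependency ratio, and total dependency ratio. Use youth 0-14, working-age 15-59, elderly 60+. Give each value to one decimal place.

Youth dependency ratio = 862.2 / 3,812.8 × 100 = 22.6
Old-age dependency ratio = 777.8 / 3,812.8 × 100 = 20.4
Total dependency ratio = (862.2 + 777.8) / 3,812.8 × 100 = 1,640.0 / 3,812.8 × 100 = 43.0

Youth dependency ratio: 22.6
Old-age dependency ratio: 20.4
Total dependency ratio: 43.0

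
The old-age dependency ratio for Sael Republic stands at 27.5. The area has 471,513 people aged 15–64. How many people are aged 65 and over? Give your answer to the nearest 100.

Aged 65 and over: 129,700

Old-age dependency ratio = elderly / working-age × 100
27.5 = E / 471,513 × 100
⇒ 129,700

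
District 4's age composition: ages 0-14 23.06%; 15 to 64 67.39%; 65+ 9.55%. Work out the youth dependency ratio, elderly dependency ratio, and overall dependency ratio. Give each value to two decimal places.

Youth dependency ratio: 34.22
Old-age dependency ratio: 14.17
Total dependency ratio: 48.39

Youth dependency ratio = 23.06 / 67.39 × 100 = 34.22
Old-age dependency ratio = 9.55 / 67.39 × 100 = 14.17
Total dependency ratio = (23.06 + 9.55) / 67.39 × 100 = 32.61 / 67.39 × 100 = 48.39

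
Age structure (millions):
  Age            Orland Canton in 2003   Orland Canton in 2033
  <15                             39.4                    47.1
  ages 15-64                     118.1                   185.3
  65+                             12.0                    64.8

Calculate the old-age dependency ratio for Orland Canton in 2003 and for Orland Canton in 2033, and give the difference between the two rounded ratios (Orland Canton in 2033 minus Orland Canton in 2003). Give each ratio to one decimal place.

Orland Canton in 2003: 10.2
Orland Canton in 2033: 35.0
Difference: +24.8

Orland Canton in 2003: 12.0 / 118.1 × 100 = 10.2
Orland Canton in 2033: 64.8 / 185.3 × 100 = 35.0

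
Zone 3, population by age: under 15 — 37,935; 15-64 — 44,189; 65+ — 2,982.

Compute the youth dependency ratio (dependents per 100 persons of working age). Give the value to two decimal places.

Youth dependency ratio = 37,935 / 44,189 × 100 = 85.85

Youth dependency ratio: 85.85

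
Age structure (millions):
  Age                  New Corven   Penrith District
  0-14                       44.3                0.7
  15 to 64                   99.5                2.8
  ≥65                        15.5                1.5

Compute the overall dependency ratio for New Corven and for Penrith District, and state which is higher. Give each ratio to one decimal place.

New Corven: (44.3 + 15.5) / 99.5 × 100 = 59.8 / 99.5 × 100 = 60.1
Penrith District: (0.7 + 1.5) / 2.8 × 100 = 2.2 / 2.8 × 100 = 78.6

New Corven: 60.1
Penrith District: 78.6
Higher: Penrith District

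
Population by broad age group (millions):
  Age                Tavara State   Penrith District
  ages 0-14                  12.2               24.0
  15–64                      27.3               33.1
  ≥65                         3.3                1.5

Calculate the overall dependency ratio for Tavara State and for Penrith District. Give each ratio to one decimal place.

Tavara State: 56.8
Penrith District: 77.0

Tavara State: (12.2 + 3.3) / 27.3 × 100 = 15.5 / 27.3 × 100 = 56.8
Penrith District: (24.0 + 1.5) / 33.1 × 100 = 25.5 / 33.1 × 100 = 77.0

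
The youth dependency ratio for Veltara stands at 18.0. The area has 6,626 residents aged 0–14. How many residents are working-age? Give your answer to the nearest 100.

Working-age: 36,800

Youth dependency ratio = youth / working-age × 100
18.0 = 6,626 / W × 100
⇒ 36,800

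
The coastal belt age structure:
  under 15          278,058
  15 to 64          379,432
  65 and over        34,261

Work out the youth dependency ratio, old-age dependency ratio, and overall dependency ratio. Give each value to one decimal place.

Youth dependency ratio: 73.3
Old-age dependency ratio: 9.0
Total dependency ratio: 82.3

Youth dependency ratio = 278,058 / 379,432 × 100 = 73.3
Old-age dependency ratio = 34,261 / 379,432 × 100 = 9.0
Total dependency ratio = (278,058 + 34,261) / 379,432 × 100 = 312,319 / 379,432 × 100 = 82.3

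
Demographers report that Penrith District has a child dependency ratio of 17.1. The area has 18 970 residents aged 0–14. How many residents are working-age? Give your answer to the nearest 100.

Youth dependency ratio = youth / working-age × 100
17.1 = 18 970 / W × 100
⇒ 110 900

Working-age: 110 900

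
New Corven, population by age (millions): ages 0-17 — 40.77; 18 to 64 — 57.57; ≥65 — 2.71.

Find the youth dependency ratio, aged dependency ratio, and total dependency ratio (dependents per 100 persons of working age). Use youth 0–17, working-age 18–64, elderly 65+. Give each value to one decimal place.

Youth dependency ratio = 40.77 / 57.57 × 100 = 70.8
Old-age dependency ratio = 2.71 / 57.57 × 100 = 4.7
Total dependency ratio = (40.77 + 2.71) / 57.57 × 100 = 43.48 / 57.57 × 100 = 75.5

Youth dependency ratio: 70.8
Old-age dependency ratio: 4.7
Total dependency ratio: 75.5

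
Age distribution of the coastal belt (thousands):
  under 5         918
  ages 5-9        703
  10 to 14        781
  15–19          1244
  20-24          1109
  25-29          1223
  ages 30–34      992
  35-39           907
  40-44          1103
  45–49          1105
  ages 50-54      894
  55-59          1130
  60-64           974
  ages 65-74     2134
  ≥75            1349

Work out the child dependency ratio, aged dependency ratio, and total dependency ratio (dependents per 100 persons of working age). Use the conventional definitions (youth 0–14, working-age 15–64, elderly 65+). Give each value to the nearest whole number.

Youth dependency ratio: 22
Old-age dependency ratio: 33
Total dependency ratio: 55

0–14: 918 + 703 + 781 = 2402
15–64: 1244 + 1109 + 1223 + 992 + 907 + 1103 + 1105 + 894 + 1130 + 974 = 10681
65+: 2134 + 1349 = 3483
Youth dependency ratio = 2402 / 10681 × 100 = 22
Old-age dependency ratio = 3483 / 10681 × 100 = 33
Total dependency ratio = (2402 + 3483) / 10681 × 100 = 5885 / 10681 × 100 = 55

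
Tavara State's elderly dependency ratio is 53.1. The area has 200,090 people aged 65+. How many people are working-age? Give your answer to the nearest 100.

Working-age: 376,800

Old-age dependency ratio = elderly / working-age × 100
53.1 = 200,090 / W × 100
⇒ 376,800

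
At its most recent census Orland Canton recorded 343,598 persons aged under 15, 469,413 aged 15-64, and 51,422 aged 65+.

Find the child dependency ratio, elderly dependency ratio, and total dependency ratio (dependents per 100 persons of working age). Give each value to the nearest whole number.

Youth dependency ratio = 343,598 / 469,413 × 100 = 73
Old-age dependency ratio = 51,422 / 469,413 × 100 = 11
Total dependency ratio = (343,598 + 51,422) / 469,413 × 100 = 395,020 / 469,413 × 100 = 84

Youth dependency ratio: 73
Old-age dependency ratio: 11
Total dependency ratio: 84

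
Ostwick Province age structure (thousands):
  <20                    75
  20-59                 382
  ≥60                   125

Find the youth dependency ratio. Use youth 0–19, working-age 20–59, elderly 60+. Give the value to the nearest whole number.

Youth dependency ratio: 20

Youth dependency ratio = 75 / 382 × 100 = 20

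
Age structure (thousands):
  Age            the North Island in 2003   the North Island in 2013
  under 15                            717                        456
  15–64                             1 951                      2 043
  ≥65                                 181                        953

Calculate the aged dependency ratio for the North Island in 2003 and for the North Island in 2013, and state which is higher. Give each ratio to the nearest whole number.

the North Island in 2003: 9
the North Island in 2013: 47
Higher: the North Island in 2013

the North Island in 2003: 181 / 1 951 × 100 = 9
the North Island in 2013: 953 / 2 043 × 100 = 47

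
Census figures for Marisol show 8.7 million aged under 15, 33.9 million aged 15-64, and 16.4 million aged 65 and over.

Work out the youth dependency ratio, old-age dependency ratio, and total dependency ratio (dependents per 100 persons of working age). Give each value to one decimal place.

Youth dependency ratio = 8.7 / 33.9 × 100 = 25.7
Old-age dependency ratio = 16.4 / 33.9 × 100 = 48.4
Total dependency ratio = (8.7 + 16.4) / 33.9 × 100 = 25.1 / 33.9 × 100 = 74.0

Youth dependency ratio: 25.7
Old-age dependency ratio: 48.4
Total dependency ratio: 74.0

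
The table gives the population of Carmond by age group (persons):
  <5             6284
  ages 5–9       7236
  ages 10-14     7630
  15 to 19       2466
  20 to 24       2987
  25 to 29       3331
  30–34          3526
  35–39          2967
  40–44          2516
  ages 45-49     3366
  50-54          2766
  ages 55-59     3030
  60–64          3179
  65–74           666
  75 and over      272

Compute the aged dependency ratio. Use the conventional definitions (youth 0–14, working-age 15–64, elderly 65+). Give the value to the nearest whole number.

0–14: 6284 + 7236 + 7630 = 21150
15–64: 2466 + 2987 + 3331 + 3526 + 2967 + 2516 + 3366 + 2766 + 3030 + 3179 = 30134
65+: 666 + 272 = 938
Old-age dependency ratio = 938 / 30134 × 100 = 3

Old-age dependency ratio: 3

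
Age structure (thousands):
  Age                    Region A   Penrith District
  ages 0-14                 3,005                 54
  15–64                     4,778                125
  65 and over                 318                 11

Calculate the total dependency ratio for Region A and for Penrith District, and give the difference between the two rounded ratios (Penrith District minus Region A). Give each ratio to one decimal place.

Region A: 69.5
Penrith District: 52.0
Difference: -17.5

Region A: (3,005 + 318) / 4,778 × 100 = 3,323 / 4,778 × 100 = 69.5
Penrith District: (54 + 11) / 125 × 100 = 65 / 125 × 100 = 52.0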